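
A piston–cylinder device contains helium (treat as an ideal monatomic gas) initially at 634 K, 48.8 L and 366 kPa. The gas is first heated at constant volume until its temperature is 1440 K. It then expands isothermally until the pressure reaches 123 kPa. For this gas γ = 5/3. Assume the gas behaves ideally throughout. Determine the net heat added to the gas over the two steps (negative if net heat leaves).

n = P₁V₁/(RT₁) = 366×48.8/(8.314×634) = 3.39 mol.
Step 1 — Isochoric: V stays 48.8 L; P/T = const ⇒ T₂ = 1440 K, P₂ = 831 kPa.
W = 0 (no volume change).
ΔU = nCvΔT = 3.39×12.5×(1440−634) = 34100 J.
Q = ΔU = 34100 J.
State after step 1: P = 831 kPa, V = 48.8 L, T = 1440 K.
Step 2 — Isothermal: T stays 1440 K; PV = const ⇒ V₂ = 330 L, P₂ = 123 kPa.
ΔU = 0 (ideal gas, T constant).
W = nRT ln(V₂/V₁) = 3.39×8.314×1440×ln(6.76) = 77500 J.
Q = ΔU + W = 77500 J.
Net over both steps: W = 77500 J, Q = 112000 J, ΔU = 34100 J.

112000 J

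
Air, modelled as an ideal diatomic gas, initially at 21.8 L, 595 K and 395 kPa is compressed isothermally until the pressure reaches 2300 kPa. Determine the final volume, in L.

Isothermal: T stays 595 K; PV = const ⇒ V₂ = 3.74 L, P₂ = 2300 kPa.

3.74 L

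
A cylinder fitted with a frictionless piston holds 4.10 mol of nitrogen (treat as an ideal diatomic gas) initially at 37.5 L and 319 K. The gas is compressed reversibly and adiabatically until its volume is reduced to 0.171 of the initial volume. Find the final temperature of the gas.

647 K

P₁ = nRT₁/V₁ = 4.10×8.314×319/37.5 = 290 kPa.
Adiabatic: TV^(γ−1) = const ⇒ T₂ = 319×(5.85)^0.400 = 647 K; PV^γ = const ⇒ P₂ = 3440 kPa.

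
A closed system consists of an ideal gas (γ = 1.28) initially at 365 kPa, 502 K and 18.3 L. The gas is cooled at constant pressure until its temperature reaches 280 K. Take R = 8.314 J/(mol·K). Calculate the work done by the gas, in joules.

n = P₁V₁/(RT₁) = 365×18.3/(8.314×502) = 1.60 mol.
Isobaric: P stays 365 kPa; V/T = const ⇒ T₂ = 280 K, V₂ = 10.2 L.
W = PΔV = 365×(10.2−18.3) kPa·L = -2950 J.

-2950 J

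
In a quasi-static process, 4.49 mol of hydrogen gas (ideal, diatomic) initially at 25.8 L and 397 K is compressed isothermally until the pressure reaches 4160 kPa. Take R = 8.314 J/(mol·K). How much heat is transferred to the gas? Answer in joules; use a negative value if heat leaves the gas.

P₁ = nRT₁/V₁ = 4.49×8.314×397/25.8 = 574 kPa.
Isothermal: T stays 397 K; PV = const ⇒ V₂ = 3.56 L, P₂ = 4160 kPa.
ΔU = 0 (ideal gas, T constant).
W = nRT ln(V₂/V₁) = 4.49×8.314×397×ln(0.138) = -29300 J.
Q = ΔU + W = -29300 J.

-29300 J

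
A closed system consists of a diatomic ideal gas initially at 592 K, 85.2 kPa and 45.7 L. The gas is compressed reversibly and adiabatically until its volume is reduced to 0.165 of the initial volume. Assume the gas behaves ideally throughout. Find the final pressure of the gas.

1060 kPa

Adiabatic: TV^(γ−1) = const ⇒ T₂ = 592×(6.06)^0.400 = 1220 K; PV^γ = const ⇒ P₂ = 1060 kPa.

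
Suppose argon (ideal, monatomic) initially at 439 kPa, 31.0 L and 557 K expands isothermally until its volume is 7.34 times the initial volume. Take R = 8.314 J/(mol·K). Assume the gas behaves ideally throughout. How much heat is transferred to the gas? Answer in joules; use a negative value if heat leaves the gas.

n = P₁V₁/(RT₁) = 439×31.0/(8.314×557) = 2.94 mol.
Isothermal: T stays 557 K; PV = const ⇒ V₂ = 228 L, P₂ = 59.8 kPa.
ΔU = 0 (ideal gas, T constant).
W = nRT ln(V₂/V₁) = 2.94×8.314×557×ln(7.34) = 27100 J.
Q = ΔU + W = 27100 J.

27100 J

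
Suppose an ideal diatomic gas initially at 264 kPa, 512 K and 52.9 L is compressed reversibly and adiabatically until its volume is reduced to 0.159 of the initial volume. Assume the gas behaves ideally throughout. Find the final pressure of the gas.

3460 kPa

Adiabatic: TV^(γ−1) = const ⇒ T₂ = 512×(6.29)^0.400 = 1070 K; PV^γ = const ⇒ P₂ = 3460 kPa.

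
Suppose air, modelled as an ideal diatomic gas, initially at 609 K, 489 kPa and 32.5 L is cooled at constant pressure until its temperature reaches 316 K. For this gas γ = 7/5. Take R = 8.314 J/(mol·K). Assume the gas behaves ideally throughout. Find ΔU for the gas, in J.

n = P₁V₁/(RT₁) = 489×32.5/(8.314×609) = 3.14 mol.
Isobaric: P stays 489 kPa; V/T = const ⇒ T₂ = 316 K, V₂ = 16.9 L.
For an ideal gas ΔU = nCvΔT with Cv = (5/2)R = 20.8 J/(mol·K).
ΔU = 3.14×20.8×(316−609) = -19100 J.

-19100 J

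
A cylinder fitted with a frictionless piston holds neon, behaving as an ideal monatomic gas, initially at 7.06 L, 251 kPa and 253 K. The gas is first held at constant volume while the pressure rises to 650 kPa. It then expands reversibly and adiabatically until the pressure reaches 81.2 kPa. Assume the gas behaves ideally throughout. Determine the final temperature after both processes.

285 K

n = P₁V₁/(RT₁) = 251×7.06/(8.314×253) = 0.842 mol.
Step 1 — Isochoric: V stays 7.06 L; P/T = const ⇒ T₂ = 655 K, P₂ = 650 kPa.
W = 0 (no volume change).
ΔU = nCvΔT = 0.842×12.5×(655−253) = 4230 J.
Q = ΔU = 4230 J.
State after step 1: P = 650 kPa, V = 7.06 L, T = 655 K.
Step 2 — Adiabatic: T₂/T₁ = (P₂/P₁)^((γ−1)/γ) ⇒ T₂ = 655×(0.125)^0.400 = 285 K; V₂ = 24.6 L.
ΔU = nCvΔT = 0.842×12.5×(285−655) = -3890 J.
Q = 0 for an adiabatic process, so W = −ΔU = 3890 J.
Net over both steps: W = 3890 J, Q = 4230 J, ΔU = 337 J.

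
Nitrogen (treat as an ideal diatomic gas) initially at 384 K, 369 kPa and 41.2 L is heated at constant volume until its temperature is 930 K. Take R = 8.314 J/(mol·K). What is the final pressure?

894 kPa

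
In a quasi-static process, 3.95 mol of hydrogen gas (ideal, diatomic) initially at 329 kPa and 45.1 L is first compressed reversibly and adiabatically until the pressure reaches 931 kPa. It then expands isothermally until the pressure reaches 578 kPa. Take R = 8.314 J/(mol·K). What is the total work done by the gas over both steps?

T₁ = P₁V₁/(nR) = 329×45.1/(3.95×8.314) = 452 K.
Step 1 — Adiabatic: T₂/T₁ = (P₂/P₁)^((γ−1)/γ) ⇒ T₂ = 452×(2.83)^0.286 = 608 K; V₂ = 21.5 L.
ΔU = nCvΔT = 3.95×20.8×(608−452) = 12800 J.
Q = 0 for an adiabatic process, so W = −ΔU = -12800 J.
State after step 1: P = 931 kPa, V = 21.5 L, T = 608 K.
Step 2 — Isothermal: T stays 608 K; PV = const ⇒ V₂ = 34.6 L, P₂ = 578 kPa.
ΔU = 0 (ideal gas, T constant).
W = nRT ln(V₂/V₁) = 3.95×8.314×608×ln(1.61) = 9520 J.
Q = ΔU + W = 9520 J.
Net over both steps: W = -3320 J, Q = 9520 J, ΔU = 12800 J.

-3320 J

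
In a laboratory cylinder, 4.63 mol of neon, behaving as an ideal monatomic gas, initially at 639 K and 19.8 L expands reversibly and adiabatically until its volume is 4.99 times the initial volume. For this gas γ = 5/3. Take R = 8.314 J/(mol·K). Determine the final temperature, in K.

P₁ = nRT₁/V₁ = 4.63×8.314×639/19.8 = 1240 kPa.
Adiabatic: TV^(γ−1) = const ⇒ T₂ = 639×(0.200)^0.667 = 219 K; PV^γ = const ⇒ P₂ = 85.3 kPa.

219 K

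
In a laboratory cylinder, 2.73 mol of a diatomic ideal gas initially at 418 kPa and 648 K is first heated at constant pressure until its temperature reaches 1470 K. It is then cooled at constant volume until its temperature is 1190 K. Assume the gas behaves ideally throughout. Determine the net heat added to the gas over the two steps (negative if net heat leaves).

V₁ = nRT₁/P₁ = 2.73×8.314×648/418 = 35.2 L.
Step 1 — Isobaric: P stays 418 kPa; V/T = const ⇒ T₂ = 1470 K, V₂ = 79.8 L.
W = PΔV = 418×(79.8−35.2) kPa·L = 18700 J.
ΔU = nCvΔT = 2.73×20.8×(1470−648) = 46600 J.
Q = ΔU + W = nCpΔT = 65300 J.
State after step 1: P = 418 kPa, V = 79.8 L, T = 1470 K.
Step 2 — Isochoric: V stays 79.8 L; P/T = const ⇒ T₂ = 1190 K, P₂ = 338 kPa.
W = 0 (no volume change).
ΔU = nCvΔT = 2.73×20.8×(1190−1470) = -15900 J.
Q = ΔU = -15900 J.
Net over both steps: W = 18700 J, Q = 49400 J, ΔU = 30800 J.

49400 J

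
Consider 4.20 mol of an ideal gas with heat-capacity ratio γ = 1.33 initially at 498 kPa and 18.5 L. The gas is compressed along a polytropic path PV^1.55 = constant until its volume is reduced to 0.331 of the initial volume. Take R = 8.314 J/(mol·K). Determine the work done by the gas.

-14000 J

T₁ = P₁V₁/(nR) = 498×18.5/(4.20×8.314) = 264 K.
Polytropic n=1.55: T₂ = T₁(V₁/V₂)^(n−1) = 264×(3.02)^0.55 = 485 K; P₂ = P₁(V₁/V₂)^n = 2760 kPa.
W = (P₁V₁−P₂V₂)/(n−1) = (498×18.5−2760×6.12)/0.55 = -14000 J.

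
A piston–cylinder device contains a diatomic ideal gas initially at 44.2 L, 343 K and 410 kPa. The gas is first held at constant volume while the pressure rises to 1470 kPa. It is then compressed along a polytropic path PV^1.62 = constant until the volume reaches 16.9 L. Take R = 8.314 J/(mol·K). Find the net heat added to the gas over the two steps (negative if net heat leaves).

n = P₁V₁/(RT₁) = 410×44.2/(8.314×343) = 6.35 mol.
Step 1 — Isochoric: V stays 44.2 L; P/T = const ⇒ T₂ = 1230 K, P₂ = 1470 kPa.
W = 0 (no volume change).
ΔU = nCvΔT = 6.35×20.8×(1230−343) = 117000 J.
Q = ΔU = 117000 J.
State after step 1: P = 1470 kPa, V = 44.2 L, T = 1230 K.
Step 2 — Polytropic n=1.62: T₂ = T₁(V₁/V₂)^(n−1) = 1230×(2.62)^0.62 = 2230 K; P₂ = P₁(V₁/V₂)^n = 6980 kPa.
W = (P₁V₁−P₂V₂)/(n−1) = (1470×44.2−6980×16.9)/0.62 = -85400 J.
ΔU = nCvΔT = 6.35×20.8×(2230−1230) = 132000 J.
Q = ΔU + W = 47000 J.
Net over both steps: W = -85400 J, Q = 164000 J, ΔU = 250000 J.

164000 J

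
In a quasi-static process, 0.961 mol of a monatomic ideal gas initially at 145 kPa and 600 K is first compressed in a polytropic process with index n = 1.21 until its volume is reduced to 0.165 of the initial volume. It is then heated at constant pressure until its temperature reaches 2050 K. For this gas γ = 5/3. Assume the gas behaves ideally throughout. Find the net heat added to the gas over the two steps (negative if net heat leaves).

16300 J

V₁ = nRT₁/P₁ = 0.961×8.314×600/145 = 33.1 L.
Step 1 — Polytropic n=1.21: T₂ = T₁(V₁/V₂)^(n−1) = 600×(6.06)^0.21 = 876 K; P₂ = P₁(V₁/V₂)^n = 1280 kPa.
W = (P₁V₁−P₂V₂)/(n−1) = (145×33.1−1280×5.46)/0.21 = -10500 J.
ΔU = nCvΔT = 0.961×12.5×(876−600) = 3310 J.
Q = ΔU + W = -7190 J.
State after step 1: P = 1280 kPa, V = 5.46 L, T = 876 K.
Step 2 — Isobaric: P stays 1280 kPa; V/T = const ⇒ T₂ = 2050 K, V₂ = 12.8 L.
W = PΔV = 1280×(12.8−5.46) kPa·L = 9380 J.
ΔU = nCvΔT = 0.961×12.5×(2050−876) = 14100 J.
Q = ΔU + W = nCpΔT = 23500 J.
Net over both steps: W = -1120 J, Q = 16300 J, ΔU = 17400 J.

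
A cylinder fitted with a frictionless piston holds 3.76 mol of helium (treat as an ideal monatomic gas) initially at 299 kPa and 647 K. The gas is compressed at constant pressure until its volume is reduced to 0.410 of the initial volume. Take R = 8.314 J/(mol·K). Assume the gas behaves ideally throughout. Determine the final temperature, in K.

V₁ = nRT₁/P₁ = 3.76×8.314×647/299 = 67.6 L.
Isobaric: P stays 299 kPa; V/T = const ⇒ T₂ = 265 K, V₂ = 27.7 L.

265 K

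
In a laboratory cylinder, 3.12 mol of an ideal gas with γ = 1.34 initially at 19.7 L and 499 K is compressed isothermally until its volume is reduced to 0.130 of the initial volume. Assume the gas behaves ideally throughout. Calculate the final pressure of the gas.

P₁ = nRT₁/V₁ = 3.12×8.314×499/19.7 = 657 kPa.
Isothermal: T stays 499 K; PV = const ⇒ V₂ = 2.56 L, P₂ = 5050 kPa.

5050 kPa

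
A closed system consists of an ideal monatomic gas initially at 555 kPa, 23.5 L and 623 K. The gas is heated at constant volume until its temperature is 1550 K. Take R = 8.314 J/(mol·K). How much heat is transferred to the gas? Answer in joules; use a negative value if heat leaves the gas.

n = P₁V₁/(RT₁) = 555×23.5/(8.314×623) = 2.52 mol.
Isochoric: V stays 23.5 L; P/T = const ⇒ T₂ = 1550 K, P₂ = 1380 kPa.
W = 0 (no volume change).
ΔU = nCvΔT = 2.52×12.5×(1550−623) = 29100 J.
Q = ΔU = 29100 J.

29100 J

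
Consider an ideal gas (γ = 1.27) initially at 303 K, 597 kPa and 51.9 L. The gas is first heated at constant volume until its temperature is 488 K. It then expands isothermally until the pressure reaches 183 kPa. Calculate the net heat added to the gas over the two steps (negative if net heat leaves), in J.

153000 J

n = P₁V₁/(RT₁) = 597×51.9/(8.314×303) = 12.3 mol.
Step 1 — Isochoric: V stays 51.9 L; P/T = const ⇒ T₂ = 488 K, P₂ = 962 kPa.
W = 0 (no volume change).
ΔU = nCvΔT = 12.3×30.8×(488−303) = 70100 J.
Q = ΔU = 70100 J.
State after step 1: P = 962 kPa, V = 51.9 L, T = 488 K.
Step 2 — Isothermal: T stays 488 K; PV = const ⇒ V₂ = 273 L, P₂ = 183 kPa.
ΔU = 0 (ideal gas, T constant).
W = nRT ln(V₂/V₁) = 12.3×8.314×488×ln(5.25) = 82800 J.
Q = ΔU + W = 82800 J.
Net over both steps: W = 82800 J, Q = 153000 J, ΔU = 70100 J.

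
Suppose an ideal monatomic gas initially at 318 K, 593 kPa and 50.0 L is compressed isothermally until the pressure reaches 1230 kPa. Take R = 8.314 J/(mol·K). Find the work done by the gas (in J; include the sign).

-21600 J

n = P₁V₁/(RT₁) = 593×50.0/(8.314×318) = 11.2 mol.
Isothermal: T stays 318 K; PV = const ⇒ V₂ = 24.1 L, P₂ = 1230 kPa.
W = nRT ln(V₂/V₁) = 11.2×8.314×318×ln(0.482) = -21600 J.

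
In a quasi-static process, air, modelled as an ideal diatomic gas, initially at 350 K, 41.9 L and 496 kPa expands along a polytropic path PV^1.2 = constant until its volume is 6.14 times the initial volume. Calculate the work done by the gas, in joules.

n = P₁V₁/(RT₁) = 496×41.9/(8.314×350) = 7.14 mol.
Polytropic n=1.2: T₂ = T₁(V₁/V₂)^(n−1) = 350×(0.163)^0.20 = 243 K; P₂ = P₁(V₁/V₂)^n = 56.2 kPa.
W = (P₁V₁−P₂V₂)/(n−1) = (496×41.9−56.2×257)/0.20 = 31600 J.

31600 J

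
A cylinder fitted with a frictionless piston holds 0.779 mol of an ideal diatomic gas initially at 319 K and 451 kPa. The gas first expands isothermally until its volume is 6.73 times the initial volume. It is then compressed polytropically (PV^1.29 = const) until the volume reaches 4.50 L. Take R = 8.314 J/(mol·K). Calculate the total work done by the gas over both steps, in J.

-1390 J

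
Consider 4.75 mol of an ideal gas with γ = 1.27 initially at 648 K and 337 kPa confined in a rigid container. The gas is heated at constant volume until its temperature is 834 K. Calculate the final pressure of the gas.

V₁ = nRT₁/P₁ = 4.75×8.314×648/337 = 75.9 L.
Isochoric: V stays 75.9 L; P/T = const ⇒ T₂ = 834 K, P₂ = 434 kPa.

434 kPa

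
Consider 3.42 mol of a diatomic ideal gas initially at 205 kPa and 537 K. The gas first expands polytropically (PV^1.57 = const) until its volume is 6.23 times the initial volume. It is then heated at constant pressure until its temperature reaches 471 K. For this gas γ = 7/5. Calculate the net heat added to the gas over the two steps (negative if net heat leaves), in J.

20700 J

V₁ = nRT₁/P₁ = 3.42×8.314×537/205 = 74.5 L.
Step 1 — Polytropic n=1.57: T₂ = T₁(V₁/V₂)^(n−1) = 537×(0.161)^0.57 = 189 K; P₂ = P₁(V₁/V₂)^n = 11.6 kPa.
W = (P₁V₁−P₂V₂)/(n−1) = (205×74.5−11.6×464)/0.57 = 17300 J.
ΔU = nCvΔT = 3.42×20.8×(189−537) = -24700 J.
Q = ΔU + W = -7370 J.
State after step 1: P = 11.6 kPa, V = 464 L, T = 189 K.
Step 2 — Isobaric: P stays 11.6 kPa; V/T = const ⇒ T₂ = 471 K, V₂ = 1150 L.
W = PΔV = 11.6×(1150−464) kPa·L = 8010 J.
ΔU = nCvΔT = 3.42×20.8×(471−189) = 20000 J.
Q = ΔU + W = nCpΔT = 28000 J.
Net over both steps: W = 25400 J, Q = 20700 J, ΔU = -4690 J.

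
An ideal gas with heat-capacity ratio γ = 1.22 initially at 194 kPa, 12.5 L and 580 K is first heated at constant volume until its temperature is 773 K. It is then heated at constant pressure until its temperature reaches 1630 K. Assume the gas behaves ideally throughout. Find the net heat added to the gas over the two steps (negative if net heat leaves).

23500 J

n = P₁V₁/(RT₁) = 194×12.5/(8.314×580) = 0.503 mol.
Step 1 — Isochoric: V stays 12.5 L; P/T = const ⇒ T₂ = 773 K, P₂ = 259 kPa.
W = 0 (no volume change).
ΔU = nCvΔT = 0.503×37.8×(773−580) = 3670 J.
Q = ΔU = 3670 J.
State after step 1: P = 259 kPa, V = 12.5 L, T = 773 K.
Step 2 — Isobaric: P stays 259 kPa; V/T = const ⇒ T₂ = 1630 K, V₂ = 26.4 L.
W = PΔV = 259×(26.4−12.5) kPa·L = 3580 J.
ΔU = nCvΔT = 0.503×37.8×(1630−773) = 16300 J.
Q = ΔU + W = nCpΔT = 19900 J.
Net over both steps: W = 3580 J, Q = 23500 J, ΔU = 20000 J.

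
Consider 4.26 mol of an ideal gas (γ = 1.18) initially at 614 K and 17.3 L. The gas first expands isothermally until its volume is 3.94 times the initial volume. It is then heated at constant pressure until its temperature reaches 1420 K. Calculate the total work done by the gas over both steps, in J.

58400 J

P₁ = nRT₁/V₁ = 4.26×8.314×614/17.3 = 1260 kPa.
Step 1 — Isothermal: T stays 614 K; PV = const ⇒ V₂ = 68.2 L, P₂ = 319 kPa.
ΔU = 0 (ideal gas, T constant).
W = nRT ln(V₂/V₁) = 4.26×8.314×614×ln(3.94) = 29800 J.
Q = ΔU + W = 29800 J.
State after step 1: P = 319 kPa, V = 68.2 L, T = 614 K.
Step 2 — Isobaric: P stays 319 kPa; V/T = const ⇒ T₂ = 1420 K, V₂ = 158 L.
W = PΔV = 319×(158−68.2) kPa·L = 28500 J.
ΔU = nCvΔT = 4.26×46.2×(1420−614) = 159000 J.
Q = ΔU + W = nCpΔT = 187000 J.
Net over both steps: W = 58400 J, Q = 217000 J, ΔU = 159000 J.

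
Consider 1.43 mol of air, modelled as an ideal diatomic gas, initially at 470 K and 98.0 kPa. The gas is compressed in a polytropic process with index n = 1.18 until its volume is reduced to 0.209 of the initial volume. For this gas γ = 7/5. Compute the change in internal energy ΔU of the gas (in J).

4550 J

V₁ = nRT₁/P₁ = 1.43×8.314×470/98.0 = 57.0 L.
Polytropic n=1.18: T₂ = T₁(V₁/V₂)^(n−1) = 470×(4.78)^0.18 = 623 K; P₂ = P₁(V₁/V₂)^n = 622 kPa.
For an ideal gas ΔU = nCvΔT with Cv = (5/2)R = 20.8 J/(mol·K).
ΔU = 1.43×20.8×(623−470) = 4550 J.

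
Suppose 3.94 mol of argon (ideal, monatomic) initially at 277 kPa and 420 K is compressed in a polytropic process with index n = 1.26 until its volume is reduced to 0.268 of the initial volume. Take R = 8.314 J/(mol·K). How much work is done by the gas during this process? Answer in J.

V₁ = nRT₁/P₁ = 3.94×8.314×420/277 = 49.7 L.
Polytropic n=1.26: T₂ = T₁(V₁/V₂)^(n−1) = 420×(3.73)^0.26 = 591 K; P₂ = P₁(V₁/V₂)^n = 1460 kPa.
W = (P₁V₁−P₂V₂)/(n−1) = (277×49.7−1460×13.3)/0.26 = -21600 J.

-21600 J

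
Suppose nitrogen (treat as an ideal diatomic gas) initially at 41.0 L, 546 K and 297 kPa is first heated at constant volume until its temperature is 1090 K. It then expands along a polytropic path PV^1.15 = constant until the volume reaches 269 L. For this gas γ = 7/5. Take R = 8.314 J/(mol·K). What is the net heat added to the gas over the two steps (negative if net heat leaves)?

55200 J

n = P₁V₁/(RT₁) = 297×41.0/(8.314×546) = 2.68 mol.
Step 1 — Isochoric: V stays 41.0 L; P/T = const ⇒ T₂ = 1090 K, P₂ = 593 kPa.
W = 0 (no volume change).
ΔU = nCvΔT = 2.68×20.8×(1090−546) = 30300 J.
Q = ΔU = 30300 J.
State after step 1: P = 593 kPa, V = 41.0 L, T = 1090 K.
Step 2 — Polytropic n=1.15: T₂ = T₁(V₁/V₂)^(n−1) = 1090×(0.152)^0.15 = 822 K; P₂ = P₁(V₁/V₂)^n = 68.2 kPa.
W = (P₁V₁−P₂V₂)/(n−1) = (593×41.0−68.2×269)/0.15 = 39800 J.
ΔU = nCvΔT = 2.68×20.8×(822−1090) = -14900 J.
Q = ΔU + W = 24900 J.
Net over both steps: W = 39800 J, Q = 55200 J, ΔU = 15400 J.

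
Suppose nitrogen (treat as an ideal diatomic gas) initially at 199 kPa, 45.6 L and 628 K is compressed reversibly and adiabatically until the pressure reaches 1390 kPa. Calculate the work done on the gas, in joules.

n = P₁V₁/(RT₁) = 199×45.6/(8.314×628) = 1.74 mol.
Adiabatic: T₂/T₁ = (P₂/P₁)^((γ−1)/γ) ⇒ T₂ = 628×(6.98)^0.286 = 1090 K; V₂ = 11.4 L.
ΔU = nCvΔT = 1.74×20.8×(1090−628) = 16800 J.
Q = 0 for an adiabatic process, so W = −ΔU = -16800 J.
Work done on the gas = −W_by = 16800 J.

16800 J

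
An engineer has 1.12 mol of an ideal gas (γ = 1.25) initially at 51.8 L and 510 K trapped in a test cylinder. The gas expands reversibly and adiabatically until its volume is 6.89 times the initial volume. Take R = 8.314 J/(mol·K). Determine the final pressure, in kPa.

P₁ = nRT₁/V₁ = 1.12×8.314×510/51.8 = 91.7 kPa.
Adiabatic: TV^(γ−1) = const ⇒ T₂ = 510×(0.145)^0.250 = 315 K; PV^γ = const ⇒ P₂ = 8.21 kPa.

8.21 kPa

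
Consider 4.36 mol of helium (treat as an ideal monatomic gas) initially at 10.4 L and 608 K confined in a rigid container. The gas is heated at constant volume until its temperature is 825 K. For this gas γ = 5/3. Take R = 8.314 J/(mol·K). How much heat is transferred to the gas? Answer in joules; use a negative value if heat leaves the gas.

11800 J

P₁ = nRT₁/V₁ = 4.36×8.314×608/10.4 = 2120 kPa.
Isochoric: V stays 10.4 L; P/T = const ⇒ T₂ = 825 K, P₂ = 2880 kPa.
W = 0 (no volume change).
ΔU = nCvΔT = 4.36×12.5×(825−608) = 11800 J.
Q = ΔU = 11800 J.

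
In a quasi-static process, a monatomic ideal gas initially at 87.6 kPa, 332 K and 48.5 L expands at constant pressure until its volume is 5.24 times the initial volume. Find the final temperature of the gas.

Isobaric: P stays 87.6 kPa; V/T = const ⇒ T₂ = 1740 K, V₂ = 254 L.

1740 K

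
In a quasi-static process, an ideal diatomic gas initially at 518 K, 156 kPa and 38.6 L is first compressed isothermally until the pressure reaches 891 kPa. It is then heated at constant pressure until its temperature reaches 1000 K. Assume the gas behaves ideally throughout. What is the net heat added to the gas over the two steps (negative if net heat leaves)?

n = P₁V₁/(RT₁) = 156×38.6/(8.314×518) = 1.40 mol.
Step 1 — Isothermal: T stays 518 K; PV = const ⇒ V₂ = 6.76 L, P₂ = 891 kPa.
ΔU = 0 (ideal gas, T constant).
W = nRT ln(V₂/V₁) = 1.40×8.314×518×ln(0.175) = -10500 J.
Q = ΔU + W = -10500 J.
State after step 1: P = 891 kPa, V = 6.76 L, T = 518 K.
Step 2 — Isobaric: P stays 891 kPa; V/T = const ⇒ T₂ = 1000 K, V₂ = 13.0 L.
W = PΔV = 891×(13.0−6.76) kPa·L = 5600 J.
ΔU = nCvΔT = 1.40×20.8×(1000−518) = 14000 J.
Q = ΔU + W = nCpΔT = 19600 J.
Net over both steps: W = -4890 J, Q = 9120 J, ΔU = 14000 J.

9120 J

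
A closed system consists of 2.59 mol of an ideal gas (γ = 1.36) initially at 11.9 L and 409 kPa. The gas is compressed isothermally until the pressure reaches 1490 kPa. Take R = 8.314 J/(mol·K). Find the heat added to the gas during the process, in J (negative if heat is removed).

-6290 J

T₁ = P₁V₁/(nR) = 409×11.9/(2.59×8.314) = 226 K.
Isothermal: T stays 226 K; PV = const ⇒ V₂ = 3.27 L, P₂ = 1490 kPa.
ΔU = 0 (ideal gas, T constant).
W = nRT ln(V₂/V₁) = 2.59×8.314×226×ln(0.274) = -6290 J.
Q = ΔU + W = -6290 J.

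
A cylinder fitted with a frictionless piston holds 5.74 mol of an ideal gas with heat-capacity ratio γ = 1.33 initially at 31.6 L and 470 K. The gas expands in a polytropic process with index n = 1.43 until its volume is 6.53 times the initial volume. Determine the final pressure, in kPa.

48.5 kPa

P₁ = nRT₁/V₁ = 5.74×8.314×470/31.6 = 710 kPa.
Polytropic n=1.43: T₂ = T₁(V₁/V₂)^(n−1) = 470×(0.153)^0.43 = 210 K; P₂ = P₁(V₁/V₂)^n = 48.5 kPa.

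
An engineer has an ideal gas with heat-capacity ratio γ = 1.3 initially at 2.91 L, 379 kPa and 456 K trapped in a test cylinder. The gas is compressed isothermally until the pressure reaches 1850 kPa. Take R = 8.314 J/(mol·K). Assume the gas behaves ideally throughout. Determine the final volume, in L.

0.596 L

Isothermal: T stays 456 K; PV = const ⇒ V₂ = 0.596 L, P₂ = 1850 kPa.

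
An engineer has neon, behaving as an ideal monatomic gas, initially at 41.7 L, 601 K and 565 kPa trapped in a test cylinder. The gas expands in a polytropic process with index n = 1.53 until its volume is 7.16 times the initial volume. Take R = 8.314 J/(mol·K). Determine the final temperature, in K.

Polytropic n=1.53: T₂ = T₁(V₁/V₂)^(n−1) = 601×(0.140)^0.53 = 212 K; P₂ = P₁(V₁/V₂)^n = 27.8 kPa.

212 K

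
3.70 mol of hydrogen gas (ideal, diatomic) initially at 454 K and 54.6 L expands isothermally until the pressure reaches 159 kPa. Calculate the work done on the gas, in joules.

-6640 J

P₁ = nRT₁/V₁ = 3.70×8.314×454/54.6 = 256 kPa.
Isothermal: T stays 454 K; PV = const ⇒ V₂ = 87.8 L, P₂ = 159 kPa.
W = nRT ln(V₂/V₁) = 3.70×8.314×454×ln(1.61) = 6640 J.
Work done on the gas = −W_by = -6640 J.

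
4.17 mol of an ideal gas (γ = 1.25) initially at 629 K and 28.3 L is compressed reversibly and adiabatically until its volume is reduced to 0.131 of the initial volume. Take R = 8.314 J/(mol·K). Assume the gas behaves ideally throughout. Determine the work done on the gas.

P₁ = nRT₁/V₁ = 4.17×8.314×629/28.3 = 771 kPa.
Adiabatic: TV^(γ−1) = const ⇒ T₂ = 629×(7.63)^0.250 = 1050 K; PV^γ = const ⇒ P₂ = 9780 kPa.
ΔU = nCvΔT = 4.17×33.3×(1050−629) = 57800 J.
Q = 0 for an adiabatic process, so W = −ΔU = -57800 J.
Work done on the gas = −W_by = 57800 J.

57800 J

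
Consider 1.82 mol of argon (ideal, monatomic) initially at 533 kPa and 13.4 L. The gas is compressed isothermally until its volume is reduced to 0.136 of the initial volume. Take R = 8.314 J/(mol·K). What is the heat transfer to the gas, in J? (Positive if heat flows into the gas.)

-14200 J

T₁ = P₁V₁/(nR) = 533×13.4/(1.82×8.314) = 472 K.
Isothermal: T stays 472 K; PV = const ⇒ V₂ = 1.82 L, P₂ = 3920 kPa.
ΔU = 0 (ideal gas, T constant).
W = nRT ln(V₂/V₁) = 1.82×8.314×472×ln(0.136) = -14200 J.
Q = ΔU + W = -14200 J.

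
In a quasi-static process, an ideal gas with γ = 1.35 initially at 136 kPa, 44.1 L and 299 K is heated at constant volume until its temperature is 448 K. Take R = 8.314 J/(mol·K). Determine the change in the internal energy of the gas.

8540 J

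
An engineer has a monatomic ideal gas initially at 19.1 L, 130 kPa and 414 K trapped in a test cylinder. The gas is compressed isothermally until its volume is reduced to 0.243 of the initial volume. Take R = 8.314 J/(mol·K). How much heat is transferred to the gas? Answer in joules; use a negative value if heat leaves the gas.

-3510 J

n = P₁V₁/(RT₁) = 130×19.1/(8.314×414) = 0.721 mol.
Isothermal: T stays 414 K; PV = const ⇒ V₂ = 4.64 L, P₂ = 535 kPa.
ΔU = 0 (ideal gas, T constant).
W = nRT ln(V₂/V₁) = 0.721×8.314×414×ln(0.243) = -3510 J.
Q = ΔU + W = -3510 J.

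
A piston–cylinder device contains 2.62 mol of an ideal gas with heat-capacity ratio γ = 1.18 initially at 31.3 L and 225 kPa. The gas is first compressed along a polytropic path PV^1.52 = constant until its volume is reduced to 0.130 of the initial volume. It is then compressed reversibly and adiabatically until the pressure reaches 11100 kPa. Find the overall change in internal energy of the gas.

88500 J

T₁ = P₁V₁/(nR) = 225×31.3/(2.62×8.314) = 323 K.
Step 1 — Polytropic n=1.52: T₂ = T₁(V₁/V₂)^(n−1) = 323×(7.69)^0.52 = 934 K; P₂ = P₁(V₁/V₂)^n = 5000 kPa.
W = (P₁V₁−P₂V₂)/(n−1) = (225×31.3−5000×4.07)/0.52 = -25600 J.
ΔU = nCvΔT = 2.62×46.2×(934−323) = 73900 J.
Q = ΔU + W = 48300 J.
State after step 1: P = 5000 kPa, V = 4.07 L, T = 934 K.
Step 2 — Adiabatic: T₂/T₁ = (P₂/P₁)^((γ−1)/γ) ⇒ T₂ = 934×(2.22)^0.153 = 1050 K; V₂ = 2.07 L.
ΔU = nCvΔT = 2.62×46.2×(1050−934) = 14600 J.
Q = 0 for an adiabatic process, so W = −ΔU = -14600 J.
Net over both steps: W = -40200 J, Q = 48300 J, ΔU = 88500 J.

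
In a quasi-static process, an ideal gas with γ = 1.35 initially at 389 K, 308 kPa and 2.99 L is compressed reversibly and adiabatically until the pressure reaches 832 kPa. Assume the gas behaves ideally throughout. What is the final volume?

1.43 L

Adiabatic: T₂/T₁ = (P₂/P₁)^((γ−1)/γ) ⇒ T₂ = 389×(2.70)^0.259 = 503 K; V₂ = 1.43 L.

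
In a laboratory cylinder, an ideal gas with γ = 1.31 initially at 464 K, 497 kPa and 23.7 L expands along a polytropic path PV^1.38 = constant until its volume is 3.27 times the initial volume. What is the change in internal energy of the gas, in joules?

-13800 J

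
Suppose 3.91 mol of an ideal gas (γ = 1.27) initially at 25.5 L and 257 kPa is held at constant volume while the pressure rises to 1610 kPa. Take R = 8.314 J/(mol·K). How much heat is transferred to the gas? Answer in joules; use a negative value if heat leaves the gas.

T₁ = P₁V₁/(nR) = 257×25.5/(3.91×8.314) = 202 K.
Isochoric: V stays 25.5 L; P/T = const ⇒ T₂ = 1260 K, P₂ = 1610 kPa.
W = 0 (no volume change).
ΔU = nCvΔT = 3.91×30.8×(1260−202) = 128000 J.
Q = ΔU = 128000 J.

128000 J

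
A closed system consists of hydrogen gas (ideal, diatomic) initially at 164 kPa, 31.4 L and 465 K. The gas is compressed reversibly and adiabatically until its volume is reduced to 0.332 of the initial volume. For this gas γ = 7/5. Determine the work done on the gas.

7140 J

n = P₁V₁/(RT₁) = 164×31.4/(8.314×465) = 1.33 mol.
Adiabatic: TV^(γ−1) = const ⇒ T₂ = 465×(3.01)^0.400 = 723 K; PV^γ = const ⇒ P₂ = 768 kPa.
ΔU = nCvΔT = 1.33×20.8×(723−465) = 7140 J.
Q = 0 for an adiabatic process, so W = −ΔU = -7140 J.
Work done on the gas = −W_by = 7140 J.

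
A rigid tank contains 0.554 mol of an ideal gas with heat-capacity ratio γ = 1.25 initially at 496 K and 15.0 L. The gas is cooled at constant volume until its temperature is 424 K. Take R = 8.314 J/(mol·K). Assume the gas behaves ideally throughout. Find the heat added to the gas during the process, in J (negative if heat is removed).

P₁ = nRT₁/V₁ = 0.554×8.314×496/15.0 = 152 kPa.
Isochoric: V stays 15.0 L; P/T = const ⇒ T₂ = 424 K, P₂ = 130 kPa.
W = 0 (no volume change).
ΔU = nCvΔT = 0.554×33.3×(424−496) = -1330 J.
Q = ΔU = -1330 J.

-1330 J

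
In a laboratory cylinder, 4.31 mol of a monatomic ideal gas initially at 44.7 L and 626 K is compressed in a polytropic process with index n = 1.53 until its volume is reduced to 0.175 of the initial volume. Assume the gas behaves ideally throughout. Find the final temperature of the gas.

1580 K

P₁ = nRT₁/V₁ = 4.31×8.314×626/44.7 = 502 kPa.
Polytropic n=1.53: T₂ = T₁(V₁/V₂)^(n−1) = 626×(5.71)^0.53 = 1580 K; P₂ = P₁(V₁/V₂)^n = 7220 kPa.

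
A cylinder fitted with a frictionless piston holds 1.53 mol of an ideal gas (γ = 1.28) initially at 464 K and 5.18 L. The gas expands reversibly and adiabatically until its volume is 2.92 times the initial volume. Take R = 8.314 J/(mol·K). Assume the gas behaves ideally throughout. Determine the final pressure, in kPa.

289 kPa

P₁ = nRT₁/V₁ = 1.53×8.314×464/5.18 = 1140 kPa.
Adiabatic: TV^(γ−1) = const ⇒ T₂ = 464×(0.342)^0.280 = 344 K; PV^γ = const ⇒ P₂ = 289 kPa.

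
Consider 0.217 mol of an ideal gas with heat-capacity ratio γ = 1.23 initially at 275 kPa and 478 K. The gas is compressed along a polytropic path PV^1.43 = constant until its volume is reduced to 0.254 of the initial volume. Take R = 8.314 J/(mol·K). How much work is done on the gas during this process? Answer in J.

1610 J

V₁ = nRT₁/P₁ = 0.217×8.314×478/275 = 3.14 L.
Polytropic n=1.43: T₂ = T₁(V₁/V₂)^(n−1) = 478×(3.94)^0.43 = 862 K; P₂ = P₁(V₁/V₂)^n = 1950 kPa.
W = (P₁V₁−P₂V₂)/(n−1) = (275×3.14−1950×0.797)/0.43 = -1610 J.
Work done on the gas = −W_by = 1610 J.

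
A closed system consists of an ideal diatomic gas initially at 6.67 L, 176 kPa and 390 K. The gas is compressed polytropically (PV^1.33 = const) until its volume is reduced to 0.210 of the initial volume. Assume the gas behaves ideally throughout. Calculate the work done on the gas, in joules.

n = P₁V₁/(RT₁) = 176×6.67/(8.314×390) = 0.362 mol.
Polytropic n=1.33: T₂ = T₁(V₁/V₂)^(n−1) = 390×(4.76)^0.33 = 653 K; P₂ = P₁(V₁/V₂)^n = 1400 kPa.
W = (P₁V₁−P₂V₂)/(n−1) = (176×6.67−1400×1.40)/0.33 = -2400 J.
Work done on the gas = −W_by = 2400 J.

2400 J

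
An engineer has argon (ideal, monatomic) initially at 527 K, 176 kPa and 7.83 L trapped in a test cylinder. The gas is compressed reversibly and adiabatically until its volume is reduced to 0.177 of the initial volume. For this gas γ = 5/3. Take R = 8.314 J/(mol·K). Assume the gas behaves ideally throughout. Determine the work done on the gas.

n = P₁V₁/(RT₁) = 176×7.83/(8.314×527) = 0.315 mol.
Adiabatic: TV^(γ−1) = const ⇒ T₂ = 527×(5.65)^0.667 = 1670 K; PV^γ = const ⇒ P₂ = 3150 kPa.
ΔU = nCvΔT = 0.315×12.5×(1670−527) = 4490 J.
Q = 0 for an adiabatic process, so W = −ΔU = -4490 J.
Work done on the gas = −W_by = 4490 J.

4490 J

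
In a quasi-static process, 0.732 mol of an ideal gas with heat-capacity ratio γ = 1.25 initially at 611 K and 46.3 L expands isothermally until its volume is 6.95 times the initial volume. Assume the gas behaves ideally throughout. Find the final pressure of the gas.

11.6 kPa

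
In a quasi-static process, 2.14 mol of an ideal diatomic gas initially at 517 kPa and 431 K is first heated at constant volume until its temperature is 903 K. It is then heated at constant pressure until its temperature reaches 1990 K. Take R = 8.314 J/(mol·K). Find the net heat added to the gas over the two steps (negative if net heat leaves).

V₁ = nRT₁/P₁ = 2.14×8.314×431/517 = 14.8 L.
Step 1 — Isochoric: V stays 14.8 L; P/T = const ⇒ T₂ = 903 K, P₂ = 1080 kPa.
W = 0 (no volume change).
ΔU = nCvΔT = 2.14×20.8×(903−431) = 21000 J.
Q = ΔU = 21000 J.
State after step 1: P = 1080 kPa, V = 14.8 L, T = 903 K.
Step 2 — Isobaric: P stays 1080 kPa; V/T = const ⇒ T₂ = 1990 K, V₂ = 32.7 L.
W = PΔV = 1080×(32.7−14.8) kPa·L = 19300 J.
ΔU = nCvΔT = 2.14×20.8×(1990−903) = 48300 J.
Q = ΔU + W = nCpΔT = 67700 J.
Net over both steps: W = 19300 J, Q = 88700 J, ΔU = 69300 J.

88700 J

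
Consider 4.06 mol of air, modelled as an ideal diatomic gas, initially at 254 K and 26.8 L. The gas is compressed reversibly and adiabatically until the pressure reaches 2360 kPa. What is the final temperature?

450 K

P₁ = nRT₁/V₁ = 4.06×8.314×254/26.8 = 320 kPa.
Adiabatic: T₂/T₁ = (P₂/P₁)^((γ−1)/γ) ⇒ T₂ = 254×(7.38)^0.286 = 450 K; V₂ = 6.43 L.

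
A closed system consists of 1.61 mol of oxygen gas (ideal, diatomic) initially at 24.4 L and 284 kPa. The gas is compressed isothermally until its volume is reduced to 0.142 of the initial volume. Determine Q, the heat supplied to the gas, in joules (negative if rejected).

-13500 J

T₁ = P₁V₁/(nR) = 284×24.4/(1.61×8.314) = 518 K.
Isothermal: T stays 518 K; PV = const ⇒ V₂ = 3.46 L, P₂ = 2000 kPa.
ΔU = 0 (ideal gas, T constant).
W = nRT ln(V₂/V₁) = 1.61×8.314×518×ln(0.142) = -13500 J.
Q = ΔU + W = -13500 J.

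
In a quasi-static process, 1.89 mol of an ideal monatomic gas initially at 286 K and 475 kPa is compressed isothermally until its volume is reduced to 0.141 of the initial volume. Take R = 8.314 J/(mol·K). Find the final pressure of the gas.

V₁ = nRT₁/P₁ = 1.89×8.314×286/475 = 9.46 L.
Isothermal: T stays 286 K; PV = const ⇒ V₂ = 1.33 L, P₂ = 3370 kPa.

3370 kPa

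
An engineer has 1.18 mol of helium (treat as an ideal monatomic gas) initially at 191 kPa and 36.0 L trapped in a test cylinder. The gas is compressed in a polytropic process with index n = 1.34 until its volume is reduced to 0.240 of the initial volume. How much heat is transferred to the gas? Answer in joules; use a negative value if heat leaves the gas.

-6190 J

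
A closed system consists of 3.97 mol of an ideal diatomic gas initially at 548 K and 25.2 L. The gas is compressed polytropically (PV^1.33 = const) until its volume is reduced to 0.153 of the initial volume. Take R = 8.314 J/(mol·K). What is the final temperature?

P₁ = nRT₁/V₁ = 3.97×8.314×548/25.2 = 718 kPa.
Polytropic n=1.33: T₂ = T₁(V₁/V₂)^(n−1) = 548×(6.54)^0.33 = 1020 K; P₂ = P₁(V₁/V₂)^n = 8720 kPa.

1020 K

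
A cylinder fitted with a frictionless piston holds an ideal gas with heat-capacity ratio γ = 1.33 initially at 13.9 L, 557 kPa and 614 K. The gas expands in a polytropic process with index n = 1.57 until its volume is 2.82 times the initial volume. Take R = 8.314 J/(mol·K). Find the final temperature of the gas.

340 K

Polytropic n=1.57: T₂ = T₁(V₁/V₂)^(n−1) = 614×(0.355)^0.57 = 340 K; P₂ = P₁(V₁/V₂)^n = 109 kPa.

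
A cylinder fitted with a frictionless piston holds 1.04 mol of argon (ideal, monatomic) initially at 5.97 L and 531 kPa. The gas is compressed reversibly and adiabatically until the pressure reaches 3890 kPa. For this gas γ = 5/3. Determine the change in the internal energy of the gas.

5790 J

T₁ = P₁V₁/(nR) = 531×5.97/(1.04×8.314) = 367 K.
Adiabatic: T₂/T₁ = (P₂/P₁)^((γ−1)/γ) ⇒ T₂ = 367×(7.33)^0.400 = 813 K; V₂ = 1.81 L.
For an ideal gas ΔU = nCvΔT with Cv = (3/2)R = 12.5 J/(mol·K).
ΔU = 1.04×12.5×(813−367) = 5790 J.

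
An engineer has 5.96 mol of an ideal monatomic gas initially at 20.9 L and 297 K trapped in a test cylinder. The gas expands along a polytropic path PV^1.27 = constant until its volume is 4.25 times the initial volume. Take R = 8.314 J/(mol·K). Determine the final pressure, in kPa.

P₁ = nRT₁/V₁ = 5.96×8.314×297/20.9 = 704 kPa.
Polytropic n=1.27: T₂ = T₁(V₁/V₂)^(n−1) = 297×(0.235)^0.27 = 201 K; P₂ = P₁(V₁/V₂)^n = 112 kPa.

112 kPa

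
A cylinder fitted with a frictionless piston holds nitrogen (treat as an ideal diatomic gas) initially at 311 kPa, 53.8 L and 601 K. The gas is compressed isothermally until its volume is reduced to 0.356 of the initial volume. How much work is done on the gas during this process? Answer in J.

17300 J

n = P₁V₁/(RT₁) = 311×53.8/(8.314×601) = 3.35 mol.
Isothermal: T stays 601 K; PV = const ⇒ V₂ = 19.2 L, P₂ = 874 kPa.
W = nRT ln(V₂/V₁) = 3.35×8.314×601×ln(0.356) = -17300 J.
Work done on the gas = −W_by = 17300 J.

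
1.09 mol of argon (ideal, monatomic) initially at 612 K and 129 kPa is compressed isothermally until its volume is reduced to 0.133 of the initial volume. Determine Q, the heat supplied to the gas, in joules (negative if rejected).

V₁ = nRT₁/P₁ = 1.09×8.314×612/129 = 43.0 L.
Isothermal: T stays 612 K; PV = const ⇒ V₂ = 5.72 L, P₂ = 970 kPa.
ΔU = 0 (ideal gas, T constant).
W = nRT ln(V₂/V₁) = 1.09×8.314×612×ln(0.133) = -11200 J.
Q = ΔU + W = -11200 J.

-11200 J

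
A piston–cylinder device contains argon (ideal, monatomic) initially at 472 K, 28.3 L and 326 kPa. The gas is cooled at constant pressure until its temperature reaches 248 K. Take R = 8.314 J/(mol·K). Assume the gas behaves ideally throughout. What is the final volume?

Isobaric: P stays 326 kPa; V/T = const ⇒ T₂ = 248 K, V₂ = 14.9 L.

14.9 L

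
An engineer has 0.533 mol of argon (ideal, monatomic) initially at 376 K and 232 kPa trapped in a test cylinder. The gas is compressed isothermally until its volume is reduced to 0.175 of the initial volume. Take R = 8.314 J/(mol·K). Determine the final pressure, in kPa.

1330 kPa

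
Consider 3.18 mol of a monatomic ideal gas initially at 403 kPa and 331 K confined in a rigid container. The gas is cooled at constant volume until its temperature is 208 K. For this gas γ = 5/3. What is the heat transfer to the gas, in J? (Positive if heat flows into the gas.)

-4880 J

V₁ = nRT₁/P₁ = 3.18×8.314×331/403 = 21.7 L.
Isochoric: V stays 21.7 L; P/T = const ⇒ T₂ = 208 K, P₂ = 253 kPa.
W = 0 (no volume change).
ΔU = nCvΔT = 3.18×12.5×(208−331) = -4880 J.
Q = ΔU = -4880 J.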